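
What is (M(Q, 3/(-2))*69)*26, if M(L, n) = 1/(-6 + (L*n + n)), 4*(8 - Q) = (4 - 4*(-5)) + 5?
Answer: -208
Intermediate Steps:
Q = 3/4 (Q = 8 - ((4 - 4*(-5)) + 5)/4 = 8 - ((4 + 20) + 5)/4 = 8 - (24 + 5)/4 = 8 - 1/4*29 = 8 - 29/4 = 3/4 ≈ 0.75000)
M(L, n) = 1/(-6 + n + L*n) (M(L, n) = 1/(-6 + (n + L*n)) = 1/(-6 + n + L*n))
(M(Q, 3/(-2))*69)*26 = (69/(-6 + 3/(-2) + 3*(3/(-2))/4))*26 = (69/(-6 + 3*(-1/2) + 3*(3*(-1/2))/4))*26 = (69/(-6 - 3/2 + (3/4)*(-3/2)))*26 = (69/(-6 - 3/2 - 9/8))*26 = (69/(-69/8))*26 = -8/69*69*26 = -8*26 = -208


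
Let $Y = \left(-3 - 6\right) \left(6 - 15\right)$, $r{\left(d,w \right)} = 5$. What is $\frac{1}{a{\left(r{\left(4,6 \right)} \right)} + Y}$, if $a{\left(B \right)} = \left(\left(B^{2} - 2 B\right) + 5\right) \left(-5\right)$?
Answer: $- \frac{1}{19} \approx -0.052632$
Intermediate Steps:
$Y = 81$ ($Y = \left(-9\right) \left(-9\right) = 81$)
$a{\left(B \right)} = -25 - 5 B^{2} + 10 B$ ($a{\left(B \right)} = \left(5 + B^{2} - 2 B\right) \left(-5\right) = -25 - 5 B^{2} + 10 B$)
$\frac{1}{a{\left(r{\left(4,6 \right)} \right)} + Y} = \frac{1}{\left(-25 - 5 \cdot 5^{2} + 10 \cdot 5\right) + 81} = \frac{1}{\left(-25 - 125 + 50\right) + 81} = \frac{1}{-100 + 81} = \frac{1}{-19} = - \frac{1}{19}$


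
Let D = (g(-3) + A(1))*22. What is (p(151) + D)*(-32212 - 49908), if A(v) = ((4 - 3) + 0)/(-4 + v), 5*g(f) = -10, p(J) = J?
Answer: -24553880/3 ≈ -8.1846e+6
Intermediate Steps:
g(f) = -2 (g(f) = (⅕)*(-10) = -2)
A(v) = 1/(-4 + v) (A(v) = (1 + 0)/(-4 + v) = 1/(-4 + v))
D = -154/3 (D = (-2 + 1/(-4 + 1))*22 = (-2 + 1/(-3))*22 = (-2 - ⅓)*22 = -7/3*22 = -154/3 ≈ -51.333)
(p(151) + D)*(-32212 - 49908) = (151 - 154/3)*(-32212 - 49908) = (299/3)*(-82120) = -24553880/3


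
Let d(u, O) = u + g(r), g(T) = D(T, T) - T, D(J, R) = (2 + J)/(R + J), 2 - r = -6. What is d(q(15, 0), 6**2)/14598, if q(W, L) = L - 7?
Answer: -115/116784 ≈ -0.00098472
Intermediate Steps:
r = 8 (r = 2 - 1*(-6) = 2 + 6 = 8)
D(J, R) = (2 + J)/(J + R)
g(T) = -T + (2 + T)/(2*T) (g(T) = (2 + T)/(T + T) - T = (2 + T)/((2*T)) - T = (1/(2*T))*(2 + T) - T = (2 + T)/(2*T) - T = -T + (2 + T)/(2*T))
q(W, L) = -7 + L
d(u, O) = -59/8 + u (d(u, O) = u + (1/2 + 1/8 - 1*8) = u + (1/2 + 1/8 - 8) = u - 59/8 = -59/8 + u)
d(q(15, 0), 6**2)/14598 = (-59/8 + (-7 + 0))/14598 = (-59/8 - 7)*(1/14598) = -115/8*1/14598 = -115/116784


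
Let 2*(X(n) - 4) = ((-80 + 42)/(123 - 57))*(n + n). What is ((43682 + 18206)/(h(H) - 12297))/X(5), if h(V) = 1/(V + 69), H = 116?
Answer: -159555/35546 ≈ -4.4887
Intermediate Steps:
h(V) = 1/(69 + V)
X(n) = 4 - 19*n/33 (X(n) = 4 + (((-80 + 42)/(123 - 57))*(n + n))/2 = 4 + ((-38/66)*(2*n))/2 = 4 + ((-38*1/66)*(2*n))/2 = 4 + (-38*n/33)/2 = 4 - 19*n/33)
((43682 + 18206)/(h(H) - 12297))/X(5) = ((43682 + 18206)/(1/(69 + 116) - 12297))/(4 - 19/33*5) = (61888/(1/185 - 12297))/(4 - 95/33) = (61888/(1/185 - 12297))/(37/33) = (61888/(-2274944/185))*(33/37) = (61888*(-185/2274944))*(33/37) = -178895/35546*33/37 = -159555/35546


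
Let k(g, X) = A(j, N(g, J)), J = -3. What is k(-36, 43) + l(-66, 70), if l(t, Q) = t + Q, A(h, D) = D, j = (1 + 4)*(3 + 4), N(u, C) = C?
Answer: 1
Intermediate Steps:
j = 35 (j = 5*7 = 35)
k(g, X) = -3
l(t, Q) = Q + t
k(-36, 43) + l(-66, 70) = -3 + (70 - 66) = -3 + 4 = 1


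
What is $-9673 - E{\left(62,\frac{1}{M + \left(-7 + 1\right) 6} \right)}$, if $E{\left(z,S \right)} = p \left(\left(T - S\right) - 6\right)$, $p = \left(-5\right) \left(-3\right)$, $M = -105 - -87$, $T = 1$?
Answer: $- \frac{172769}{18} \approx -9598.3$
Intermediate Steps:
$M = -18$ ($M = -105 + 87 = -18$)
$p = 15$
$E{\left(z,S \right)} = -75 - 15 S$ ($E{\left(z,S \right)} = 15 \left(\left(1 - S\right) - 6\right) = 15 \left(-5 - S\right) = -75 - 15 S$)
$-9673 - E{\left(62,\frac{1}{M + \left(-7 + 1\right) 6} \right)} = -9673 - \left(-75 - \frac{15}{-18 + \left(-7 + 1\right) 6}\right) = -9673 - \left(-75 - \frac{15}{-18 - 36}\right) = -9673 - \left(-75 - \frac{15}{-54}\right) = -9673 - \left(-75 - - \frac{5}{18}\right) = -9673 - \left(-75 + \frac{5}{18}\right) = -9673 - - \frac{1345}{18} = -9673 + \frac{1345}{18} = - \frac{172769}{18}$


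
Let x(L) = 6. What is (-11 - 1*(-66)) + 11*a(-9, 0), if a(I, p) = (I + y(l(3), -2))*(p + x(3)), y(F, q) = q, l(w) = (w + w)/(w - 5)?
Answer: -671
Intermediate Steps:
l(w) = 2*w/(-5 + w) (l(w) = (2*w)/(-5 + w) = 2*w/(-5 + w))
a(I, p) = (-2 + I)*(6 + p) (a(I, p) = (I - 2)*(p + 6) = (-2 + I)*(6 + p))
(-11 - 1*(-66)) + 11*a(-9, 0) = (-11 - 1*(-66)) + 11*(-12 - 2*0 + 6*(-9) - 9*0) = (-11 + 66) + 11*(-12 + 0 - 54 + 0) = 55 + 11*(-66) = 55 - 726 = -671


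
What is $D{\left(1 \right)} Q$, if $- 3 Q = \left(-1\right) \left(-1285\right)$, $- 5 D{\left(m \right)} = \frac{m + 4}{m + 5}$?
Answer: $\frac{1285}{18} \approx 71.389$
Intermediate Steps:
$D{\left(m \right)} = - \frac{4 + m}{5 \left(5 + m\right)}$ ($D{\left(m \right)} = - \frac{\left(m + 4\right) \frac{1}{m + 5}}{5} = - \frac{\left(4 + m\right) \frac{1}{5 + m}}{5} = - \frac{\frac{1}{5 + m} \left(4 + m\right)}{5} = - \frac{4 + m}{5 \left(5 + m\right)}$)
$Q = - \frac{1285}{3}$ ($Q = - \frac{\left(-1\right) \left(-1285\right)}{3} = \left(- \frac{1}{3}\right) 1285 = - \frac{1285}{3} \approx -428.33$)
$D{\left(1 \right)} Q = \frac{-4 - 1}{5 \left(5 + 1\right)} \left(- \frac{1285}{3}\right) = \frac{-4 - 1}{5 \cdot 6} \left(- \frac{1285}{3}\right) = \frac{1}{5} \cdot \frac{1}{6} \left(-5\right) \left(- \frac{1285}{3}\right) = \left(- \frac{1}{6}\right) \left(- \frac{1285}{3}\right) = \frac{1285}{18}$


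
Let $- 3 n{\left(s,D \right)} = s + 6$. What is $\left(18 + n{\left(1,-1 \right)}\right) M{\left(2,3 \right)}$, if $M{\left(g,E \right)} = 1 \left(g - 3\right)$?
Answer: $- \frac{47}{3} \approx -15.667$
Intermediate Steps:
$n{\left(s,D \right)} = -2 - \frac{s}{3}$ ($n{\left(s,D \right)} = - \frac{s + 6}{3} = - \frac{6 + s}{3} = -2 - \frac{s}{3}$)
$M{\left(g,E \right)} = -3 + g$ ($M{\left(g,E \right)} = 1 \left(-3 + g\right) = -3 + g$)
$\left(18 + n{\left(1,-1 \right)}\right) M{\left(2,3 \right)} = \left(18 - \frac{7}{3}\right) \left(-3 + 2\right) = \left(18 - \frac{7}{3}\right) \left(-1\right) = \frac{47}{3} \left(-1\right) = - \frac{47}{3}$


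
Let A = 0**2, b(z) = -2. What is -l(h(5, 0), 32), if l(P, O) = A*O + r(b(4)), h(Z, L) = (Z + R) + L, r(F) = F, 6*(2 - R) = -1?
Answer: 2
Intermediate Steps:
R = 13/6 (R = 2 - 1/6*(-1) = 2 + 1/6 = 13/6 ≈ 2.1667)
h(Z, L) = 13/6 + L + Z (h(Z, L) = (Z + 13/6) + L = (13/6 + Z) + L = 13/6 + L + Z)
A = 0
l(P, O) = -2 (l(P, O) = 0*O - 2 = 0 - 2 = -2)
-l(h(5, 0), 32) = -1*(-2) = 2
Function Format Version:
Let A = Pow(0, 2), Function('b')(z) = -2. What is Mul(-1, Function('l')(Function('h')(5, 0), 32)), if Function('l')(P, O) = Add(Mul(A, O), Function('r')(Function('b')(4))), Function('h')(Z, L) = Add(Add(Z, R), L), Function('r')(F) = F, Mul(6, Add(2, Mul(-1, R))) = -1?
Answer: 2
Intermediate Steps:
R = Rational(13, 6) (R = Add(2, Mul(Rational(-1, 6), -1)) = Add(2, Rational(1, 6)) = Rational(13, 6) ≈ 2.1667)
Function('h')(Z, L) = Add(Rational(13, 6), L, Z) (Function('h')(Z, L) = Add(Add(Z, Rational(13, 6)), L) = Add(Add(Rational(13, 6), Z), L) = Add(Rational(13, 6), L, Z))
A = 0
Function('l')(P, O) = -2 (Function('l')(P, O) = Add(Mul(0, O), -2) = Add(0, -2) = -2)
Mul(-1, Function('l')(Function('h')(5, 0), 32)) = Mul(-1, -2) = 2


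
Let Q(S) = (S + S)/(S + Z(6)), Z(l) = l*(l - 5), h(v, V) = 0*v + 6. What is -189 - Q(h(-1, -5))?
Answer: -190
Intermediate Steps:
h(v, V) = 6 (h(v, V) = 0 + 6 = 6)
Z(l) = l*(-5 + l)
Q(S) = 2*S/(6 + S) (Q(S) = (S + S)/(S + 6*(-5 + 6)) = (2*S)/(S + 6*1) = (2*S)/(S + 6) = (2*S)/(6 + S) = 2*S/(6 + S))
-189 - Q(h(-1, -5)) = -189 - 2*6/(6 + 6) = -189 - 2*6/12 = -189 - 1*1 = -189 - 1 = -190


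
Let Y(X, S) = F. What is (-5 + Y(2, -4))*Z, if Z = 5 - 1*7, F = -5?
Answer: 20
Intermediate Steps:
Z = -2 (Z = 5 - 7 = -2)
Y(X, S) = -5
(-5 + Y(2, -4))*Z = (-5 - 5)*(-2) = -10*(-2) = 20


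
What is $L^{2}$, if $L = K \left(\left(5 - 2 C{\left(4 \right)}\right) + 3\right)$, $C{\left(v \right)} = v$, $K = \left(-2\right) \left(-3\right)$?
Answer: $0$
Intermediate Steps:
$K = 6$
$L = 0$ ($L = 6 \left(\left(5 - 8\right) + 3\right) = 6 \left(-3 + 3\right) = 6 \cdot 0 = 0$)
$L^{2} = 0^{2} = 0$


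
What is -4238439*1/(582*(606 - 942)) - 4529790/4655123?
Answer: 6281548459639/303439537632 ≈ 20.701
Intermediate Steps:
-4238439*1/(582*(606 - 942)) - 4529790/4655123 = -4238439/((-336*582)) - 4529790*1/4655123 = -4238439/(-195552) - 4529790/4655123 = -4238439*(-1/195552) - 4529790/4655123 = 1412813/65184 - 4529790/4655123 = 6281548459639/303439537632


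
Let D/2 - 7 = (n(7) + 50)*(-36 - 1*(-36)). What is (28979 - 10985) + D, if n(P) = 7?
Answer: 18008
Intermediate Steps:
D = 14 (D = 14 + 2*((7 + 50)*(-36 - 1*(-36))) = 14 + 2*(57*(-36 + 36)) = 14 + 2*(57*0) = 14 + 2*0 = 14 + 0 = 14)
(28979 - 10985) + D = (28979 - 10985) + 14 = 17994 + 14 = 18008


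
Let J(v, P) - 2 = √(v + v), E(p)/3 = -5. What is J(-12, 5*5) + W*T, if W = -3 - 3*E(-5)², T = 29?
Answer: -19660 + 2*I*√6 ≈ -19660.0 + 4.899*I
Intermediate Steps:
E(p) = -15 (E(p) = 3*(-5) = -15)
J(v, P) = 2 + √2*√v (J(v, P) = 2 + √(v + v) = 2 + √(2*v) = 2 + √2*√v)
W = -678 (W = -3 - 3*(-15)² = -3 - 3*225 = -3 - 675 = -678)
J(-12, 5*5) + W*T = (2 + √2*√(-12)) - 678*29 = (2 + √2*(2*I*√3)) - 19662 = (2 + 2*I*√6) - 19662 = -19660 + 2*I*√6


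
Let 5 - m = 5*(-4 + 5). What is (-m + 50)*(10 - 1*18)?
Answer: -400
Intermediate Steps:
m = 0 (m = 5 - 5*(-4 + 5) = 5 - 5 = 0)
(-m + 50)*(10 - 1*18) = (-1*0 + 50)*(10 - 1*18) = (0 + 50)*(10 - 18) = 50*(-8) = -400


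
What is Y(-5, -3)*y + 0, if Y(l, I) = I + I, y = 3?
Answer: -18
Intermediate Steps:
Y(l, I) = 2*I
Y(-5, -3)*y + 0 = (2*(-3))*3 + 0 = -6*3 + 0 = -18 + 0 = -18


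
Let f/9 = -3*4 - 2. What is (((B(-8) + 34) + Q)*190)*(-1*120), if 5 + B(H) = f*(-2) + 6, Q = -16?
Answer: -6178800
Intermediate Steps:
f = -126 (f = 9*(-3*4 - 2) = 9*(-12 - 2) = 9*(-14) = -126)
B(H) = 253 (B(H) = -5 + (-126*(-2) + 6) = -5 + (252 + 6) = -5 + 258 = 253)
(((B(-8) + 34) + Q)*190)*(-1*120) = (((253 + 34) - 16)*190)*(-1*120) = ((287 - 16)*190)*(-120) = (271*190)*(-120) = 51490*(-120) = -6178800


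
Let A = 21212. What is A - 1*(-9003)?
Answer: 30215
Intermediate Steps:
A - 1*(-9003) = 21212 - 1*(-9003) = 21212 + 9003 = 30215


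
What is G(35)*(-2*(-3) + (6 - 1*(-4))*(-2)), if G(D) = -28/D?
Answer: 56/5 ≈ 11.200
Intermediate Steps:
G(35)*(-2*(-3) + (6 - 1*(-4))*(-2)) = (-28/35)*(-2*(-3) + (6 - 1*(-4))*(-2)) = (-28*1/35)*(6 + (6 + 4)*(-2)) = -4*(6 + 10*(-2))/5 = -4*(6 - 20)/5 = -4/5*(-14) = 56/5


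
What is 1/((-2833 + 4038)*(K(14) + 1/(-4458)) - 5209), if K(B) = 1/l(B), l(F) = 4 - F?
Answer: -2229/11880058 ≈ -0.00018763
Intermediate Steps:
K(B) = 1/(4 - B)
1/((-2833 + 4038)*(K(14) + 1/(-4458)) - 5209) = 1/((-2833 + 4038)*(-1/(-4 + 14) + 1/(-4458)) - 5209) = 1/(1205*(-1/10 - 1/4458) - 5209) = 1/(1205*(-1*⅒ - 1/4458) - 5209) = 1/(1205*(-⅒ - 1/4458) - 5209) = 1/(1205*(-1117/11145) - 5209) = 1/(-269197/2229 - 5209) = 1/(-11880058/2229) = -2229/11880058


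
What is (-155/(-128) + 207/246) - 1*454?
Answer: -2371821/5248 ≈ -451.95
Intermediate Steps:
(-155/(-128) + 207/246) - 1*454 = (-155*(-1/128) + 207*(1/246)) - 454 = (155/128 + 69/82) - 454 = 10771/5248 - 454 = -2371821/5248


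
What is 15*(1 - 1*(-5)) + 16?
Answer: 106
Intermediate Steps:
15*(1 - 1*(-5)) + 16 = 15*(1 + 5) + 16 = 15*6 + 16 = 90 + 16 = 106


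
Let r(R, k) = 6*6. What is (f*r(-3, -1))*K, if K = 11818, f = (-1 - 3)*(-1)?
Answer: 1701792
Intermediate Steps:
r(R, k) = 36
f = 4 (f = -4*(-1) = 4)
(f*r(-3, -1))*K = (4*36)*11818 = 144*11818 = 1701792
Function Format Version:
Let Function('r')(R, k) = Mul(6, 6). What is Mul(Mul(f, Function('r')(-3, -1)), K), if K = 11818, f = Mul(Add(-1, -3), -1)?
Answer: 1701792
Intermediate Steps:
Function('r')(R, k) = 36
f = 4 (f = Mul(-4, -1) = 4)
Mul(Mul(f, Function('r')(-3, -1)), K) = Mul(Mul(4, 36), 11818) = Mul(144, 11818) = 1701792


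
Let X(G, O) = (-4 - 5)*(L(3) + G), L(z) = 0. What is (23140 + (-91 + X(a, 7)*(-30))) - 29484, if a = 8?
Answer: -4275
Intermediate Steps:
X(G, O) = -9*G (X(G, O) = (-4 - 5)*(0 + G) = -9*G)
(23140 + (-91 + X(a, 7)*(-30))) - 29484 = (23140 + (-91 - 9*8*(-30))) - 29484 = (23140 + (-91 - 72*(-30))) - 29484 = (23140 + (-91 + 2160)) - 29484 = (23140 + 2069) - 29484 = 25209 - 29484 = -4275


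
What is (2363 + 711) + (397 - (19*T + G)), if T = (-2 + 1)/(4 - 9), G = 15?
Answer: 17261/5 ≈ 3452.2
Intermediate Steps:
T = ⅕ (T = -1/(-5) = -1*(-⅕) = ⅕ ≈ 0.20000)
(2363 + 711) + (397 - (19*T + G)) = (2363 + 711) + (397 - (19*(⅕) + 15)) = 3074 + (397 - (19/5 + 15)) = 3074 + (397 - 1*94/5) = 3074 + (397 - 94/5) = 3074 + 1891/5 = 17261/5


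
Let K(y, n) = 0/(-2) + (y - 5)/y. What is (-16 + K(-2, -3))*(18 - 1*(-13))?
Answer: -775/2 ≈ -387.50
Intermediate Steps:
K(y, n) = (-5 + y)/y (K(y, n) = 0*(-1/2) + (-5 + y)/y = 0 + (-5 + y)/y = (-5 + y)/y)
(-16 + K(-2, -3))*(18 - 1*(-13)) = (-16 + (-5 - 2)/(-2))*(18 - 1*(-13)) = (-16 - 1/2*(-7))*(18 + 13) = (-16 + 7/2)*31 = -25/2*31 = -775/2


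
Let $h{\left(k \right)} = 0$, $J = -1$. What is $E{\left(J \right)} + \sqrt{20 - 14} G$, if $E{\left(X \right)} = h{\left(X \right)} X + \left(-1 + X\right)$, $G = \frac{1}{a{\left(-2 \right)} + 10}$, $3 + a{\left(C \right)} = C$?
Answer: $-2 + \frac{\sqrt{6}}{5} \approx -1.5101$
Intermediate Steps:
$a{\left(C \right)} = -3 + C$
$G = \frac{1}{5}$ ($G = \frac{1}{\left(-3 - 2\right) + 10} = \frac{1}{-5 + 10} = \frac{1}{5} \approx 0.2$)
$E{\left(X \right)} = -1 + X$ ($E{\left(X \right)} = 0 X + \left(-1 + X\right) = 0 + \left(-1 + X\right) = -1 + X$)
$E{\left(J \right)} + \sqrt{20 - 14} G = \left(-1 - 1\right) + \sqrt{20 - 14} \cdot \frac{1}{5} = -2 + \sqrt{6} \cdot \frac{1}{5} = -2 + \frac{\sqrt{6}}{5}$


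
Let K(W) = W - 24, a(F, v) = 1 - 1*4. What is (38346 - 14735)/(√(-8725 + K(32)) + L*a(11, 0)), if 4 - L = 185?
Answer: 12820773/303566 - 23611*I*√8717/303566 ≈ 42.234 - 7.2618*I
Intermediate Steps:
L = -181 (L = 4 - 1*185 = 4 - 185 = -181)
a(F, v) = -3 (a(F, v) = 1 - 4 = -3)
K(W) = -24 + W
(38346 - 14735)/(√(-8725 + K(32)) + L*a(11, 0)) = (38346 - 14735)/(√(-8725 + (-24 + 32)) - 181*(-3)) = 23611/(√(-8725 + 8) + 543) = 23611/(√(-8717) + 543) = 23611/(I*√8717 + 543) = 23611/(543 + I*√8717)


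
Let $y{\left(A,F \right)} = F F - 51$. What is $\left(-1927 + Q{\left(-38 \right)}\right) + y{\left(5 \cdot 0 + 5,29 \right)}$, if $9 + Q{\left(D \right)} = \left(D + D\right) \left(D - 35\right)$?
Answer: $4402$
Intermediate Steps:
$Q{\left(D \right)} = -9 + 2 D \left(-35 + D\right)$ ($Q{\left(D \right)} = -9 + \left(D + D\right) \left(D - 35\right) = -9 + 2 D \left(-35 + D\right)$)
$y{\left(A,F \right)} = -51 + F^{2}$ ($y{\left(A,F \right)} = F^{2} - 51 = -51 + F^{2}$)
$\left(-1927 + Q{\left(-38 \right)}\right) + y{\left(5 \cdot 0 + 5,29 \right)} = \left(-1927 - \left(-2651 - 2888\right)\right) - \left(51 - 29^{2}\right) = \left(-1927 + \left(-9 + 2660 + 2 \cdot 1444\right)\right) + \left(-51 + 841\right) = \left(-1927 + \left(-9 + 2660 + 2888\right)\right) + 790 = \left(-1927 + 5539\right) + 790 = 3612 + 790 = 4402$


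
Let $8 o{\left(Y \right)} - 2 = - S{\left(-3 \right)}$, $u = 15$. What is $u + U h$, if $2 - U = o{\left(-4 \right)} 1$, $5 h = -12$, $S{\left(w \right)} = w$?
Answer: $\frac{117}{10} \approx 11.7$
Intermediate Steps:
$h = - \frac{12}{5}$ ($h = \frac{1}{5} \left(-12\right) = - \frac{12}{5} \approx -2.4$)
$o{\left(Y \right)} = \frac{5}{8}$ ($o{\left(Y \right)} = \frac{1}{4} + \frac{\left(-1\right) \left(-3\right)}{8} = \frac{1}{4} + \frac{1}{8} \cdot 3 = \frac{1}{4} + \frac{3}{8} = \frac{5}{8}$)
$U = \frac{11}{8}$ ($U = 2 - \frac{5}{8} \cdot 1 = 2 - \frac{5}{8} = \frac{11}{8} \approx 1.375$)
$u + U h = 15 + \frac{11}{8} \left(- \frac{12}{5}\right) = 15 - \frac{33}{10} = \frac{117}{10}$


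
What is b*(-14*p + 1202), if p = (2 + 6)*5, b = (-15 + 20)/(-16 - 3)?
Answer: -3210/19 ≈ -168.95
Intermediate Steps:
b = -5/19 (b = 5/(-19) = 5*(-1/19) = -5/19 ≈ -0.26316)
p = 40 (p = 8*5 = 40)
b*(-14*p + 1202) = -5*(-14*40 + 1202)/19 = -5*(-560 + 1202)/19 = -5/19*642 = -3210/19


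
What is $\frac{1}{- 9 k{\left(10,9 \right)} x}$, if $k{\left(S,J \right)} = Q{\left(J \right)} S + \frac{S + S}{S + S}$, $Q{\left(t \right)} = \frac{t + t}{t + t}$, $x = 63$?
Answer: $- \frac{1}{6237} \approx -0.00016033$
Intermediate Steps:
$Q{\left(t \right)} = 1$ ($Q{\left(t \right)} = \frac{2 t}{2 t} = 2 t \frac{1}{2 t} = 1$)
$k{\left(S,J \right)} = 1 + S$ ($k{\left(S,J \right)} = 1 S + \frac{S + S}{S + S} = S + \frac{2 S}{2 S} = S + 2 S \frac{1}{2 S} = S + 1 = 1 + S$)
$\frac{1}{- 9 k{\left(10,9 \right)} x} = \frac{1}{- 9 \left(1 + 10\right) 63} = \frac{1}{\left(-9\right) 11 \cdot 63} = \frac{1}{\left(-99\right) 63} = \frac{1}{-6237} = - \frac{1}{6237}$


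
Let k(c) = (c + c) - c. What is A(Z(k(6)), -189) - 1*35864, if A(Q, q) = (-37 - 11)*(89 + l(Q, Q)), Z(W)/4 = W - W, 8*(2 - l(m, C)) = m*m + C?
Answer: -40232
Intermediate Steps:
k(c) = c (k(c) = 2*c - c = c)
l(m, C) = 2 - C/8 - m²/8 (l(m, C) = 2 - (m*m + C)/8 = 2 - (m² + C)/8 = 2 - (C + m²)/8 = 2 + (-C/8 - m²/8) = 2 - C/8 - m²/8)
Z(W) = 0 (Z(W) = 4*(W - W) = 4*0 = 0)
A(Q, q) = -4368 + 6*Q + 6*Q² (A(Q, q) = (-37 - 11)*(89 + (2 - Q/8 - Q²/8)) = -48*(91 - Q/8 - Q²/8) = -4368 + 6*Q + 6*Q²)
A(Z(k(6)), -189) - 1*35864 = (-4368 + 6*0 + 6*0²) - 1*35864 = (-4368 + 0 + 6*0) - 35864 = (-4368 + 0 + 0) - 35864 = -4368 - 35864 = -40232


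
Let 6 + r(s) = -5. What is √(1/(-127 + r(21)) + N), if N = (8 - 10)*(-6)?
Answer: √228390/138 ≈ 3.4631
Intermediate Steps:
N = 12 (N = -2*(-6) = 12)
r(s) = -11 (r(s) = -6 - 5 = -11)
√(1/(-127 + r(21)) + N) = √(1/(-127 - 11) + 12) = √(1/(-138) + 12) = √(-1/138 + 12) = √(1655/138) = √228390/138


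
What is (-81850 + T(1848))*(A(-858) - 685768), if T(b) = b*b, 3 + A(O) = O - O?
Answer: -2285848928834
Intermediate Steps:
A(O) = -3 (A(O) = -3 + (O - O) = -3 + 0 = -3)
T(b) = b**2
(-81850 + T(1848))*(A(-858) - 685768) = (-81850 + 1848**2)*(-3 - 685768) = (-81850 + 3415104)*(-685771) = 3333254*(-685771) = -2285848928834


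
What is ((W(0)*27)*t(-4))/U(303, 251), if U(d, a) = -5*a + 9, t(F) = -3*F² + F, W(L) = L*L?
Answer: 0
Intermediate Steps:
W(L) = L²
t(F) = F - 3*F²
U(d, a) = 9 - 5*a
((W(0)*27)*t(-4))/U(303, 251) = ((0²*27)*(-4*(1 - 3*(-4))))/(9 - 5*251) = ((0*27)*(-4*(1 + 12)))/(9 - 1255) = (0*(-4*13))/(-1246) = (0*(-52))*(-1/1246) = 0*(-1/1246) = 0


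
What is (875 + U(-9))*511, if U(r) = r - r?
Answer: 447125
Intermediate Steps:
U(r) = 0
(875 + U(-9))*511 = (875 + 0)*511 = 875*511 = 447125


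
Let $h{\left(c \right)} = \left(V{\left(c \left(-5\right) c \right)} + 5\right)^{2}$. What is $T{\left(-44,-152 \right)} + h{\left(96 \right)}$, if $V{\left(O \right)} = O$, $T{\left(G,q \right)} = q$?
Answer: $2122905473$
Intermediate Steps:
$h{\left(c \right)} = \left(5 - 5 c^{2}\right)^{2}$ ($h{\left(c \right)} = \left(c \left(-5\right) c + 5\right)^{2} = \left(- 5 c c + 5\right)^{2} = \left(- 5 c^{2} + 5\right)^{2} = \left(5 - 5 c^{2}\right)^{2}$)
$T{\left(-44,-152 \right)} + h{\left(96 \right)} = -152 + 25 \left(-1 + 96^{2}\right)^{2} = -152 + 25 \left(-1 + 9216\right)^{2} = -152 + 25 \cdot 9215^{2} = -152 + 25 \cdot 84916225 = -152 + 2122905625 = 2122905473$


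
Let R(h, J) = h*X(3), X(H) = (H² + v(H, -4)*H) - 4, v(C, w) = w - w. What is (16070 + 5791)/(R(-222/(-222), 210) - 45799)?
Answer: -3123/6542 ≈ -0.47738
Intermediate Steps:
v(C, w) = 0
X(H) = -4 + H² (X(H) = (H² + 0*H) - 4 = (H² + 0) - 4 = H² - 4 = -4 + H²)
R(h, J) = 5*h (R(h, J) = h*(-4 + 3²) = h*(-4 + 9) = h*5 = 5*h)
(16070 + 5791)/(R(-222/(-222), 210) - 45799) = (16070 + 5791)/(5*(-222/(-222)) - 45799) = 21861/(5*(-222*(-1/222)) - 45799) = 21861/(5*1 - 45799) = 21861/(5 - 45799) = 21861/(-45794) = 21861*(-1/45794) = -3123/6542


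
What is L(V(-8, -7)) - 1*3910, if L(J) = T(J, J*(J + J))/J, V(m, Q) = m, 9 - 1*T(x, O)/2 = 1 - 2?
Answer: -7825/2 ≈ -3912.5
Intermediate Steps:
T(x, O) = 20 (T(x, O) = 18 - 2*(1 - 2) = 18 - 2*(-1) = 18 + 2 = 20)
L(J) = 20/J
L(V(-8, -7)) - 1*3910 = 20/(-8) - 1*3910 = 20*(-⅛) - 3910 = -5/2 - 3910 = -7825/2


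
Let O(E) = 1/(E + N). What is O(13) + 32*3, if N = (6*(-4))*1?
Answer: 1055/11 ≈ 95.909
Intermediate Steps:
N = -24 (N = -24*1 = -24)
O(E) = 1/(-24 + E) (O(E) = 1/(E - 24) = 1/(-24 + E))
O(13) + 32*3 = 1/(-24 + 13) + 32*3 = 1/(-11) + 96 = -1/11 + 96 = 1055/11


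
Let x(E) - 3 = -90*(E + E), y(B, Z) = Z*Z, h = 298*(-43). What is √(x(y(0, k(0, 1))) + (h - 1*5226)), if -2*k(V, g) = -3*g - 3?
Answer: I*√19657 ≈ 140.2*I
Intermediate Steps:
k(V, g) = 3/2 + 3*g/2 (k(V, g) = -(-3*g - 3)/2 = -(-3 - 3*g)/2 = 3/2 + 3*g/2)
h = -12814
y(B, Z) = Z²
x(E) = 3 - 180*E (x(E) = 3 - 90*(E + E) = 3 - 180*E)
√(x(y(0, k(0, 1))) + (h - 1*5226)) = √((3 - 180*(3/2 + (3/2)*1)²) + (-12814 - 1*5226)) = √((3 - 180*(3/2 + 3/2)²) + (-12814 - 5226)) = √((3 - 180*3²) - 18040) = √((3 - 180*9) - 18040) = √((3 - 1620) - 18040) = √(-1617 - 18040) = √(-19657) = I*√19657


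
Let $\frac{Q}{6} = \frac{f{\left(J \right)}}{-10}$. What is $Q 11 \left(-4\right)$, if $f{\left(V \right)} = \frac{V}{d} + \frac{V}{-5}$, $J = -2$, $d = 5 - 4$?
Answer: $- \frac{1056}{25} \approx -42.24$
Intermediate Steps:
$d = 1$ ($d = 5 - 4 = 1$)
$f{\left(V \right)} = \frac{4 V}{5}$ ($f{\left(V \right)} = \frac{V}{1} + \frac{V}{-5} = V 1 + V \left(- \frac{1}{5}\right) = V - \frac{V}{5} = \frac{4 V}{5}$)
$Q = \frac{24}{25}$ ($Q = 6 \frac{\frac{4}{5} \left(-2\right)}{-10} = 6 \left(\left(- \frac{8}{5}\right) \left(- \frac{1}{10}\right)\right) = 6 \cdot \frac{4}{25} = \frac{24}{25} \approx 0.96$)
$Q 11 \left(-4\right) = \frac{24}{25} \cdot 11 \left(-4\right) = \frac{264}{25} \left(-4\right) = - \frac{1056}{25}$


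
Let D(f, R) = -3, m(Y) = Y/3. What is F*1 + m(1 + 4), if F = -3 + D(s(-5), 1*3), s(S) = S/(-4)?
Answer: -13/3 ≈ -4.3333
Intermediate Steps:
s(S) = -S/4 (s(S) = S*(-¼) = -S/4)
m(Y) = Y/3 (m(Y) = Y*(⅓) = Y/3)
F = -6 (F = -3 - 3 = -6)
F*1 + m(1 + 4) = -6*1 + (1 + 4)/3 = -6 + (⅓)*5 = -6 + 5/3 = -13/3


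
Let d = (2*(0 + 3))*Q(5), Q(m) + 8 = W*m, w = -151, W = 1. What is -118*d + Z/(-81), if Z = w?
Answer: 172195/81 ≈ 2125.9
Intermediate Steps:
Z = -151
Q(m) = -8 + m (Q(m) = -8 + 1*m = -8 + m)
d = -18 (d = (2*(0 + 3))*(-8 + 5) = (2*3)*(-3) = 6*(-3) = -18)
-118*d + Z/(-81) = -118*(-18) - 151/(-81) = 2124 - 151*(-1/81) = 2124 + 151/81 = 172195/81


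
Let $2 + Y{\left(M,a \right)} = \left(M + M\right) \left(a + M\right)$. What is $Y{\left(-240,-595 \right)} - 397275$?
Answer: $3523$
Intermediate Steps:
$Y{\left(M,a \right)} = -2 + 2 M \left(M + a\right)$ ($Y{\left(M,a \right)} = -2 + \left(M + M\right) \left(a + M\right) = -2 + 2 M \left(M + a\right)$)
$Y{\left(-240,-595 \right)} - 397275 = \left(-2 + 2 \left(-240\right)^{2} + 2 \left(-240\right) \left(-595\right)\right) - 397275 = \left(-2 + 2 \cdot 57600 + 285600\right) - 397275 = \left(-2 + 115200 + 285600\right) - 397275 = 400798 - 397275 = 3523$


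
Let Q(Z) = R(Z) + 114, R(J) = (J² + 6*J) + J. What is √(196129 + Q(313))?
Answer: √296403 ≈ 544.43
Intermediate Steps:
R(J) = J² + 7*J
Q(Z) = 114 + Z*(7 + Z) (Q(Z) = Z*(7 + Z) + 114 = 114 + Z*(7 + Z))
√(196129 + Q(313)) = √(196129 + (114 + 313*(7 + 313))) = √(196129 + (114 + 313*320)) = √(196129 + (114 + 100160)) = √(196129 + 100274) = √296403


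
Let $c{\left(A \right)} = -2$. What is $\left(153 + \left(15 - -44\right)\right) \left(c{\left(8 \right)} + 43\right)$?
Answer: $8692$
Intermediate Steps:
$\left(153 + \left(15 - -44\right)\right) \left(c{\left(8 \right)} + 43\right) = \left(153 + \left(15 - -44\right)\right) \left(-2 + 43\right) = \left(153 + \left(15 + 44\right)\right) 41 = \left(153 + 59\right) 41 = 212 \cdot 41 = 8692$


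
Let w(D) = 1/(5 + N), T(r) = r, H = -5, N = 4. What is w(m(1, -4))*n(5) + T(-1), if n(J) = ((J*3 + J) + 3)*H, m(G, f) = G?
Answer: -124/9 ≈ -13.778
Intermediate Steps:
w(D) = ⅑ (w(D) = 1/(5 + 4) = 1/9 = ⅑)
n(J) = -15 - 20*J (n(J) = ((J*3 + J) + 3)*(-5) = ((3*J + J) + 3)*(-5) = (4*J + 3)*(-5) = (3 + 4*J)*(-5) = -15 - 20*J)
w(m(1, -4))*n(5) + T(-1) = (-15 - 20*5)/9 - 1 = (-15 - 100)/9 - 1 = (⅑)*(-115) - 1 = -115/9 - 1 = -124/9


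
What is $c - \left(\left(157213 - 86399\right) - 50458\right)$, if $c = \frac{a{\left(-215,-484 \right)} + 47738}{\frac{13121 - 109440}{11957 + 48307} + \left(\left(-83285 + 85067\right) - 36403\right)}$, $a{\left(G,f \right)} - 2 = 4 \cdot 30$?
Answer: $- \frac{42475602164668}{2086496263} \approx -20357.0$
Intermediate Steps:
$a{\left(G,f \right)} = 122$ ($a{\left(G,f \right)} = 2 + 4 \cdot 30 = 2 + 120 = 122$)
$c = - \frac{2884235040}{2086496263}$ ($c = \frac{122 + 47738}{\frac{13121 - 109440}{11957 + 48307} + \left(\left(-83285 + 85067\right) - 36403\right)} = \frac{47860}{- \frac{96319}{60264} + \left(1782 - 36403\right)} = \frac{47860}{\left(-96319\right) \frac{1}{60264} - 34621} = \frac{47860}{- \frac{96319}{60264} - 34621} = \frac{47860}{- \frac{2086496263}{60264}} = 47860 \left(- \frac{60264}{2086496263}\right) = - \frac{2884235040}{2086496263} \approx -1.3823$)
$c - \left(\left(157213 - 86399\right) - 50458\right) = - \frac{2884235040}{2086496263} - \left(\left(157213 - 86399\right) - 50458\right) = - \frac{2884235040}{2086496263} - \left(70814 - 50458\right) = - \frac{2884235040}{2086496263} - 20356 = - \frac{42475602164668}{2086496263}$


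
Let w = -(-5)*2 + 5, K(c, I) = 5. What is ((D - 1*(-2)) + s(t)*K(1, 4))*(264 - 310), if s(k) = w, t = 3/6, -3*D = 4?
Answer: -10442/3 ≈ -3480.7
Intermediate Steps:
D = -4/3 (D = -1/3*4 = -4/3 ≈ -1.3333)
t = 1/2 (t = 3*(1/6) = 1/2 ≈ 0.50000)
w = 15 (w = -5*(-2) + 5 = 10 + 5 = 15)
s(k) = 15
((D - 1*(-2)) + s(t)*K(1, 4))*(264 - 310) = ((-4/3 - 1*(-2)) + 15*5)*(264 - 310) = ((-4/3 + 2) + 75)*(-46) = (2/3 + 75)*(-46) = (227/3)*(-46) = -10442/3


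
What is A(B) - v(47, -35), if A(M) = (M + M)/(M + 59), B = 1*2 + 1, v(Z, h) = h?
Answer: 1088/31 ≈ 35.097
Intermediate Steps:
B = 3 (B = 2 + 1 = 3)
A(M) = 2*M/(59 + M) (A(M) = (2*M)/(59 + M) = 2*M/(59 + M))
A(B) - v(47, -35) = 2*3/(59 + 3) - 1*(-35) = 2*3/62 + 35 = 2*3*(1/62) + 35 = 3/31 + 35 = 1088/31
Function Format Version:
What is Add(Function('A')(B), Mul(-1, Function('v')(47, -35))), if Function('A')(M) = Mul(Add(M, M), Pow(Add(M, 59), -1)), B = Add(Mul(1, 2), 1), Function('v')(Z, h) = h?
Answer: Rational(1088, 31) ≈ 35.097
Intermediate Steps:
B = 3 (B = Add(2, 1) = 3)
Function('A')(M) = Mul(2, M, Pow(Add(59, M), -1)) (Function('A')(M) = Mul(Mul(2, M), Pow(Add(59, M), -1)) = Mul(2, M, Pow(Add(59, M), -1)))
Add(Function('A')(B), Mul(-1, Function('v')(47, -35))) = Add(Mul(2, 3, Pow(Add(59, 3), -1)), Mul(-1, -35)) = Add(Mul(2, 3, Pow(62, -1)), 35) = Add(Mul(2, 3, Rational(1, 62)), 35) = Add(Rational(3, 31), 35) = Rational(1088, 31)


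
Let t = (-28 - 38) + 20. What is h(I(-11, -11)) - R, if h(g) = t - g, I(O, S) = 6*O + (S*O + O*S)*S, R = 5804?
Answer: -3122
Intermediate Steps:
t = -46 (t = -66 + 20 = -46)
I(O, S) = 6*O + 2*O*S² (I(O, S) = 6*O + (O*S + O*S)*S = 6*O + (2*O*S)*S = 6*O + 2*O*S²)
h(g) = -46 - g
h(I(-11, -11)) - R = (-46 - 2*(-11)*(3 + (-11)²)) - 1*5804 = (-46 - 2*(-11)*(3 + 121)) - 5804 = (-46 - 2*(-11)*124) - 5804 = (-46 - 1*(-2728)) - 5804 = (-46 + 2728) - 5804 = 2682 - 5804 = -3122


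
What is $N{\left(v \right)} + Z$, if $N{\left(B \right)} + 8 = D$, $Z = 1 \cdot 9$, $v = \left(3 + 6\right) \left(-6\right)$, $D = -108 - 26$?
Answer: $-133$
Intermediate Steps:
$D = -134$
$v = -54$ ($v = 9 \left(-6\right) = -54$)
$Z = 9$
$N{\left(B \right)} = -142$ ($N{\left(B \right)} = -8 - 134 = -142$)
$N{\left(v \right)} + Z = -142 + 9 = -133$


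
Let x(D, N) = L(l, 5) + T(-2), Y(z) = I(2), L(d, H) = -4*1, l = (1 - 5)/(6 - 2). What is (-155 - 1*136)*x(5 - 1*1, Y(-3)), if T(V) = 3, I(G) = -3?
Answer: 291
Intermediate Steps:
l = -1 (l = -4/4 = -4*¼ = -1)
L(d, H) = -4
Y(z) = -3
x(D, N) = -1 (x(D, N) = -4 + 3 = -1)
(-155 - 1*136)*x(5 - 1*1, Y(-3)) = (-155 - 1*136)*(-1) = (-155 - 136)*(-1) = -291*(-1) = 291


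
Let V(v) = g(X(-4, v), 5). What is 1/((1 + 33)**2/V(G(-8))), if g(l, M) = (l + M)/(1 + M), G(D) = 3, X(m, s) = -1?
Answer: 1/1734 ≈ 0.00057670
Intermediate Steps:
g(l, M) = (M + l)/(1 + M)
V(v) = 2/3 (V(v) = (5 - 1)/(1 + 5) = 4/6 = (1/6)*4 = 2/3)
1/((1 + 33)**2/V(G(-8))) = 1/((1 + 33)**2/(2/3)) = 1/(34**2*(3/2)) = 1/(1156*(3/2)) = 1/1734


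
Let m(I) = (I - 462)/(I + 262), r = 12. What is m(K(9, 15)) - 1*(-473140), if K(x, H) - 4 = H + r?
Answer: 138629589/293 ≈ 4.7314e+5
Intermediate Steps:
K(x, H) = 16 + H (K(x, H) = 4 + (H + 12) = 4 + (12 + H) = 16 + H)
m(I) = (-462 + I)/(262 + I)
m(K(9, 15)) - 1*(-473140) = (-462 + (16 + 15))/(262 + (16 + 15)) - 1*(-473140) = (-462 + 31)/(262 + 31) + 473140 = -431/293 + 473140 = 138629589/293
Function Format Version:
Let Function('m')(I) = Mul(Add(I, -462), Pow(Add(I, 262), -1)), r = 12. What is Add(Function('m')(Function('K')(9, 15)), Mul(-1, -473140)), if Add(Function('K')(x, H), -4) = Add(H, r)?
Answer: Rational(138629589, 293) ≈ 4.7314e+5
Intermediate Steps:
Function('K')(x, H) = Add(16, H) (Function('K')(x, H) = Add(4, Add(H, 12)) = Add(4, Add(12, H)) = Add(16, H))
Function('m')(I) = Mul(Pow(Add(262, I), -1), Add(-462, I)) (Function('m')(I) = Mul(Add(-462, I), Pow(Add(262, I), -1)) = Mul(Pow(Add(262, I), -1), Add(-462, I)))
Add(Function('m')(Function('K')(9, 15)), Mul(-1, -473140)) = Add(Mul(Pow(Add(262, Add(16, 15)), -1), Add(-462, Add(16, 15))), Mul(-1, -473140)) = Add(Mul(Pow(Add(262, 31), -1), Add(-462, 31)), 473140) = Add(Mul(Pow(293, -1), -431), 473140) = Add(Mul(Rational(1, 293), -431), 473140) = Add(Rational(-431, 293), 473140) = Rational(138629589, 293)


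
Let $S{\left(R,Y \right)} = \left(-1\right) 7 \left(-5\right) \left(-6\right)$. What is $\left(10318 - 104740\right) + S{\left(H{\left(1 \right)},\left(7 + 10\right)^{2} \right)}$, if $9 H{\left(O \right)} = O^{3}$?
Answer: $-94632$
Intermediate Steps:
$H{\left(O \right)} = \frac{O^{3}}{9}$
$S{\left(R,Y \right)} = -210$ ($S{\left(R,Y \right)} = \left(-7\right) \left(-5\right) \left(-6\right) = 35 \left(-6\right) = -210$)
$\left(10318 - 104740\right) + S{\left(H{\left(1 \right)},\left(7 + 10\right)^{2} \right)} = \left(10318 - 104740\right) - 210 = -94422 - 210 = -94632$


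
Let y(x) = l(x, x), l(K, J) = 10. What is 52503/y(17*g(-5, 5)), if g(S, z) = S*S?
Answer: 52503/10 ≈ 5250.3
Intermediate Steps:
g(S, z) = S²
y(x) = 10
52503/y(17*g(-5, 5)) = 52503/10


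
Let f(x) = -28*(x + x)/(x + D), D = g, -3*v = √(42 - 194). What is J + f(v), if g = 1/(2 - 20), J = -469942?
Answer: 2*(-2819988*√38 + 234971*I)/(-I + 12*√38) ≈ -4.7e+5 - 0.7569*I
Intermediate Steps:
v = -2*I*√38/3 (v = -√(42 - 194)/3 = -2*I*√38/3 ≈ -4.1096*I)
g = -1/18 (g = 1/(-18) = -1/18 ≈ -0.055556)
D = -1/18 ≈ -0.055556
f(x) = -56*x/(-1/18 + x) (f(x) = -28*(x + x)/(x - 1/18) = -28*2*x/(-1/18 + x) = -56*x/(-1/18 + x))
J + f(v) = -469942 - 1008*(-2*I*√38/3)/(-1 + 18*(-2*I*√38/3)) = -469942 - 1008*(-2*I*√38/3)/(-1 - 12*I*√38) = -469942 + 672*I*√38/(-1 - 12*I*√38)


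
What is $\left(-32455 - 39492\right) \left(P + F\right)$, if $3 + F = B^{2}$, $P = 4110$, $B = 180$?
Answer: $-2626569129$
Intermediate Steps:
$F = 32397$ ($F = -3 + 180^{2} = -3 + 32400 = 32397$)
$\left(-32455 - 39492\right) \left(P + F\right) = \left(-32455 - 39492\right) \left(4110 + 32397\right) = \left(-71947\right) 36507 = -2626569129$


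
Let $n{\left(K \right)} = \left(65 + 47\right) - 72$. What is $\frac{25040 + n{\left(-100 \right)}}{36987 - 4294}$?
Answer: $\frac{25080}{32693} \approx 0.76714$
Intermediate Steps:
$n{\left(K \right)} = 40$ ($n{\left(K \right)} = 112 - 72 = 40$)
$\frac{25040 + n{\left(-100 \right)}}{36987 - 4294} = \frac{25040 + 40}{36987 - 4294} = \frac{25080}{32693}$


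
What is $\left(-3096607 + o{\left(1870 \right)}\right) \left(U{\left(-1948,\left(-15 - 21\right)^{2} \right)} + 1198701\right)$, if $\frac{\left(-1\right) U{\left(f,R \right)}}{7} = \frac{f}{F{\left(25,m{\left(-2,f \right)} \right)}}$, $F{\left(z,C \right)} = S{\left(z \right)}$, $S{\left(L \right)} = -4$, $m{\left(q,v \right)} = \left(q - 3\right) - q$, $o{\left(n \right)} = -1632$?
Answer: $-3703300290788$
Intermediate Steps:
$m{\left(q,v \right)} = -3$ ($m{\left(q,v \right)} = \left(-3 + q\right) - q = -3$)
$F{\left(z,C \right)} = -4$
$U{\left(f,R \right)} = \frac{7 f}{4}$ ($U{\left(f,R \right)} = - 7 \frac{f}{-4} = - 7 f \left(- \frac{1}{4}\right) = - 7 \left(- \frac{f}{4}\right) = \frac{7 f}{4}$)
$\left(-3096607 + o{\left(1870 \right)}\right) \left(U{\left(-1948,\left(-15 - 21\right)^{2} \right)} + 1198701\right) = \left(-3096607 - 1632\right) \left(\frac{7}{4} \left(-1948\right) + 1198701\right) = - 3098239 \left(-3409 + 1198701\right) = \left(-3098239\right) 1195292 = -3703300290788$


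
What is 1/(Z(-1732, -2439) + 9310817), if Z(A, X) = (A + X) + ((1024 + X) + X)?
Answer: 1/9302792 ≈ 1.0749e-7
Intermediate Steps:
Z(A, X) = 1024 + A + 3*X (Z(A, X) = (A + X) + (1024 + 2*X) = 1024 + A + 3*X)
1/(Z(-1732, -2439) + 9310817) = 1/((1024 - 1732 + 3*(-2439)) + 9310817) = 1/((1024 - 1732 - 7317) + 9310817) = 1/(-8025 + 9310817) = 1/9302792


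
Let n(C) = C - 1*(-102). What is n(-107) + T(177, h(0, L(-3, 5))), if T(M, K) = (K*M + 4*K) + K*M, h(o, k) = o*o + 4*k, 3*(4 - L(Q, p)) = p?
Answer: 10009/3 ≈ 3336.3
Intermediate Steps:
n(C) = 102 + C (n(C) = C + 102 = 102 + C)
L(Q, p) = 4 - p/3
h(o, k) = o² + 4*k
T(M, K) = 4*K + 2*K*M (T(M, K) = (4*K + K*M) + K*M = 4*K + 2*K*M)
n(-107) + T(177, h(0, L(-3, 5))) = (102 - 107) + 2*(0² + 4*(4 - ⅓*5))*(2 + 177) = -5 + 2*(0 + 4*(4 - 5/3))*179 = -5 + 2*(0 + 4*(7/3))*179 = -5 + 2*(0 + 28/3)*179 = -5 + 2*(28/3)*179 = -5 + 10024/3 = 10009/3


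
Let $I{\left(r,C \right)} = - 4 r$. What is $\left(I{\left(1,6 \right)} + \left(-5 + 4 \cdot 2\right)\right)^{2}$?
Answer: $1$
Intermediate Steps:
$\left(I{\left(1,6 \right)} + \left(-5 + 4 \cdot 2\right)\right)^{2} = \left(\left(-4\right) 1 + \left(-5 + 4 \cdot 2\right)\right)^{2} = \left(-4 + \left(-5 + 8\right)\right)^{2} = \left(-4 + 3\right)^{2} = \left(-1\right)^{2} = 1$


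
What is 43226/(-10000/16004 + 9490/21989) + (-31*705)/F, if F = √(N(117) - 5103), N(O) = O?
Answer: -1901468276257/8501505 + 7285*I*√554/554 ≈ -2.2366e+5 + 309.51*I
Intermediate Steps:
F = 3*I*√554 (F = √(117 - 5103) = √(-4986) = 3*I*√554 ≈ 70.612*I)
43226/(-10000/16004 + 9490/21989) + (-31*705)/F = 43226/(-10000/16004 + 9490/21989) + (-31*705)/((3*I*√554)) = 43226/(-10000*1/16004 + 9490*(1/21989)) - (-7285)*I*√554/554 = 43226/(-2500/4001 + 9490/21989) + 7285*I*√554/554 = 43226/(-17003010/87977989) + 7285*I*√554/554 = 43226*(-87977989/17003010) + 7285*I*√554/554 = -1901468276257/8501505 + 7285*I*√554/554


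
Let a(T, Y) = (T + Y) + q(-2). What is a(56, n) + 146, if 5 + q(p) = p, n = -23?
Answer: 172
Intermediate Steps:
q(p) = -5 + p
a(T, Y) = -7 + T + Y (a(T, Y) = (T + Y) + (-5 - 2) = (T + Y) - 7 = -7 + T + Y)
a(56, n) + 146 = (-7 + 56 - 23) + 146 = 26 + 146 = 172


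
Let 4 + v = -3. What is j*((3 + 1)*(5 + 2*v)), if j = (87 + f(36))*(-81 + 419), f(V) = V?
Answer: -1496664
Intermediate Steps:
v = -7 (v = -4 - 3 = -7)
j = 41574 (j = (87 + 36)*(-81 + 419) = 123*338 = 41574)
j*((3 + 1)*(5 + 2*v)) = 41574*((3 + 1)*(5 + 2*(-7))) = 41574*(4*(5 - 14)) = 41574*(4*(-9)) = 41574*(-36) = -1496664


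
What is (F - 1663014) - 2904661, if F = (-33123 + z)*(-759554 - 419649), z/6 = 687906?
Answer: -4828030740214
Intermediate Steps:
z = 4127436 (z = 6*687906 = 4127436)
F = -4828026172539 (F = (-33123 + 4127436)*(-759554 - 419649) = 4094313*(-1179203) = -4828026172539)
(F - 1663014) - 2904661 = (-4828026172539 - 1663014) - 2904661 = -4828027835553 - 2904661 = -4828030740214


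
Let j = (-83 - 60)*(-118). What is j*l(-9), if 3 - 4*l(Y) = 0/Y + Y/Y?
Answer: 8437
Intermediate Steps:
l(Y) = 1/2 (l(Y) = 3/4 - (0/Y + Y/Y)/4 = 3/4 - (0 + 1)/4 = 3/4 - 1/4*1 = 3/4 - 1/4 = 1/2)
j = 16874 (j = -143*(-118) = 16874)
j*l(-9) = 16874*(1/2) = 8437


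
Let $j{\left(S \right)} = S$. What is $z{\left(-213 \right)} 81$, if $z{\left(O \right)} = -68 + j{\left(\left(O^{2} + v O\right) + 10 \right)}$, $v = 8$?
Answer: $3532167$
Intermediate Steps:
$z{\left(O \right)} = -58 + O^{2} + 8 O$ ($z{\left(O \right)} = -68 + \left(\left(O^{2} + 8 O\right) + 10\right) = -68 + \left(10 + O^{2} + 8 O\right) = -58 + O^{2} + 8 O$)
$z{\left(-213 \right)} 81 = \left(-58 + \left(-213\right)^{2} + 8 \left(-213\right)\right) 81 = \left(-58 + 45369 - 1704\right) 81 = 43607 \cdot 81 = 3532167$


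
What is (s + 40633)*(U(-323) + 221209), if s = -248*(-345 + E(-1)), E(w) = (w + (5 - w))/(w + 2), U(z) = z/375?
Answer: 3455077568852/125 ≈ 2.7641e+10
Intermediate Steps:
U(z) = z/375 (U(z) = z*(1/375) = z/375)
E(w) = 5/(2 + w)
s = 84320 (s = -248*(-345 + 5/(2 - 1)) = -248*(-345 + 5/1) = -248*(-345 + 5*1) = -248*(-345 + 5) = -248*(-340) = 84320)
(s + 40633)*(U(-323) + 221209) = (84320 + 40633)*((1/375)*(-323) + 221209) = 124953*(-323/375 + 221209) = 124953*(82953052/375) = 3455077568852/125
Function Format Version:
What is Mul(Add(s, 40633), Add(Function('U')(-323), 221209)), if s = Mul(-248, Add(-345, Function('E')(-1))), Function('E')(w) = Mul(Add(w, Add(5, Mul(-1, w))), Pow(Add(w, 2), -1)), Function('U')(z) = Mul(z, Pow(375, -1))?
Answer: Rational(3455077568852, 125) ≈ 2.7641e+10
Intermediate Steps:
Function('U')(z) = Mul(Rational(1, 375), z) (Function('U')(z) = Mul(z, Rational(1, 375)) = Mul(Rational(1, 375), z))
Function('E')(w) = Mul(5, Pow(Add(2, w), -1))
s = 84320 (s = Mul(-248, Add(-345, Mul(5, Pow(Add(2, -1), -1)))) = Mul(-248, Add(-345, Mul(5, Pow(1, -1)))) = Mul(-248, Add(-345, Mul(5, 1))) = Mul(-248, Add(-345, 5)) = Mul(-248, -340) = 84320)
Mul(Add(s, 40633), Add(Function('U')(-323), 221209)) = Mul(Add(84320, 40633), Add(Mul(Rational(1, 375), -323), 221209)) = Mul(124953, Add(Rational(-323, 375), 221209)) = Mul(124953, Rational(82953052, 375)) = Rational(3455077568852, 125)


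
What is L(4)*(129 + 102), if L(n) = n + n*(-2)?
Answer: -924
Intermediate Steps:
L(n) = -n (L(n) = n - 2*n = -n)
L(4)*(129 + 102) = (-1*4)*(129 + 102) = -4*231 = -924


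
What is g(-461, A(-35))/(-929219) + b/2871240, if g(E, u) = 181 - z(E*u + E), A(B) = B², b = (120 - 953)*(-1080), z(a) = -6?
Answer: 6961880494/22233423013 ≈ 0.31313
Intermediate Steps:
b = 899640 (b = -833*(-1080) = 899640)
g(E, u) = 187 (g(E, u) = 181 - 1*(-6) = 181 + 6 = 187)
g(-461, A(-35))/(-929219) + b/2871240 = 187/(-929219) + 899640/2871240 = 187*(-1/929219) + 899640*(1/2871240) = -187/929219 + 7497/23927 = 6961880494/22233423013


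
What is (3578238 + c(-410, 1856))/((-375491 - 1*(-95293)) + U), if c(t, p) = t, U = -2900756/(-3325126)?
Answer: -31640236453/2477900942 ≈ -12.769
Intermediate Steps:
U = 1450378/1662563 (U = -2900756*(-1/3325126) = 1450378/1662563 ≈ 0.87237)
(3578238 + c(-410, 1856))/((-375491 - 1*(-95293)) + U) = (3578238 - 410)/((-375491 - 1*(-95293)) + 1450378/1662563) = 3577828/((-375491 + 95293) + 1450378/1662563) = 3577828/(-280198 + 1450378/1662563) = 3577828/(-465845377096/1662563) = 3577828*(-1662563/465845377096) = -31640236453/2477900942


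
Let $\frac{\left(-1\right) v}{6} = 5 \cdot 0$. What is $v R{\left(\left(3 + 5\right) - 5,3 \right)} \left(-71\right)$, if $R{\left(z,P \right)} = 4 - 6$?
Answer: $0$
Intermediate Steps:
$R{\left(z,P \right)} = -2$ ($R{\left(z,P \right)} = 4 - 6 = -2$)
$v = 0$ ($v = - 6 \cdot 5 \cdot 0 = \left(-6\right) 0 = 0$)
$v R{\left(\left(3 + 5\right) - 5,3 \right)} \left(-71\right) = 0 \left(-2\right) \left(-71\right) = 0 \left(-71\right) = 0$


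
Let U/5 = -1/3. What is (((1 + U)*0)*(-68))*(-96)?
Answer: 0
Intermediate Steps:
U = -5/3 (U = 5*(-1/3) = -5/3 ≈ -1.6667)
(((1 + U)*0)*(-68))*(-96) = (((1 - 5/3)*0)*(-68))*(-96) = (-2/3*0*(-68))*(-96) = (0*(-68))*(-96) = 0*(-96) = 0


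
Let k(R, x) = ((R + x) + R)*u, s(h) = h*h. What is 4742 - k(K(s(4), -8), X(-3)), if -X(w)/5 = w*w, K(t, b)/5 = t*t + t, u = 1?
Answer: 2067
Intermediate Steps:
s(h) = h**2
K(t, b) = 5*t + 5*t**2 (K(t, b) = 5*(t*t + t) = 5*(t**2 + t) = 5*(t + t**2) = 5*t + 5*t**2)
X(w) = -5*w**2 (X(w) = -5*w*w = -5*w**2)
k(R, x) = x + 2*R (k(R, x) = ((R + x) + R)*1 = (x + 2*R)*1 = x + 2*R)
4742 - k(K(s(4), -8), X(-3)) = 4742 - (-5*(-3)**2 + 2*(5*4**2*(1 + 4**2))) = 4742 - (-5*9 + 2*(5*16*(1 + 16))) = 4742 - (-45 + 2*(5*16*17)) = 4742 - (-45 + 2*1360) = 4742 - (-45 + 2720) = 4742 - 1*2675 = 4742 - 2675 = 2067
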